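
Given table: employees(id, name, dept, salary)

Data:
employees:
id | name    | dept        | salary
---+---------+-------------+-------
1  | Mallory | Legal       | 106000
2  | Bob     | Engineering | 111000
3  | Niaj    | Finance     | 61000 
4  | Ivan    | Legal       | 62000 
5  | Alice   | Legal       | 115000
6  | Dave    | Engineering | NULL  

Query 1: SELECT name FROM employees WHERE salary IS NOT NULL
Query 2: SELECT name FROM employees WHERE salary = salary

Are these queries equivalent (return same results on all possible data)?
Yes, equivalent

Both queries return: [('Alice',), ('Bob',), ('Ivan',), ('Mallory',), ('Niaj',)]

Reason: IS NOT NULL vs self-equality (both exclude NULLs)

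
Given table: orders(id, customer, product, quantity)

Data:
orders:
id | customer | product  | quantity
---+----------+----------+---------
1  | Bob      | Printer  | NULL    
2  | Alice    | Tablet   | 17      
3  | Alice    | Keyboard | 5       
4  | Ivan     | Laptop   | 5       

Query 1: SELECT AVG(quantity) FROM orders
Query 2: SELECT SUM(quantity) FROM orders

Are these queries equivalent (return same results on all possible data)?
No, not equivalent

Query 1 returns: [(9.0,)]
Query 2 returns: [(27,)]

Reason: AVG vs SUM give different aggregate values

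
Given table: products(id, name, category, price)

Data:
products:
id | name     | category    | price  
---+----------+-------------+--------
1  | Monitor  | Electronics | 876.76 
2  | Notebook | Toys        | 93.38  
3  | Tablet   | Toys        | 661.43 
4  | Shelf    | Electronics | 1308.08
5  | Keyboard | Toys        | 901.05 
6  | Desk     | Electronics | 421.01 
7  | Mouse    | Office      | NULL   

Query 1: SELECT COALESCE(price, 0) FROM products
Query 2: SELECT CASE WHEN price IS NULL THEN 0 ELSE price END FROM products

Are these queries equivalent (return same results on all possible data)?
Yes, equivalent

Both queries return: [(0,), (93.38,), (421.01,), (661.43,), (876.76,), (901.05,), (1308.08,)]

Reason: COALESCE vs CASE for NULL handling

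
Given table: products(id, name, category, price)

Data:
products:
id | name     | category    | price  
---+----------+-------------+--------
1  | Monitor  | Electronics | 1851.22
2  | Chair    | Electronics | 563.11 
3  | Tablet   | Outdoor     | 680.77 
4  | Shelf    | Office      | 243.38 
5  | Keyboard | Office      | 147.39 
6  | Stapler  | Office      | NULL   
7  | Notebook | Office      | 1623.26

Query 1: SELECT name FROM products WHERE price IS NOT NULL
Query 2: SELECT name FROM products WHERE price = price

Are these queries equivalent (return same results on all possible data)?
Yes, equivalent

Both queries return: [('Chair',), ('Keyboard',), ('Monitor',), ('Notebook',), ('Shelf',), ('Tablet',)]

Reason: IS NOT NULL vs self-equality (both exclude NULLs)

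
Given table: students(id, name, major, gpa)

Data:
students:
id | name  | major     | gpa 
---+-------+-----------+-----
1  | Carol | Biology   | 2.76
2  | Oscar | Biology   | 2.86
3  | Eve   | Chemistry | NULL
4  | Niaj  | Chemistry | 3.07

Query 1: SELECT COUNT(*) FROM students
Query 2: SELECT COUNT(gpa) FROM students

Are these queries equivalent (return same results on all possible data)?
No, not equivalent

Query 1 returns: [(4,)]
Query 2 returns: [(3,)]

Reason: COUNT(*) includes NULLs, COUNT(column) excludes them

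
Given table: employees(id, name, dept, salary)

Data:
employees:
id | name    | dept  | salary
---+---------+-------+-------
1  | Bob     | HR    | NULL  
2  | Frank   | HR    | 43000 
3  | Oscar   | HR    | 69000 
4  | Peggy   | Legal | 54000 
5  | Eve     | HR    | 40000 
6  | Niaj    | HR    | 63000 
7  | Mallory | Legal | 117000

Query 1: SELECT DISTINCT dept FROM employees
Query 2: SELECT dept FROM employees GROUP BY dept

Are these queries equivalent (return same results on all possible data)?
Yes, equivalent

Both queries return: [('HR',), ('Legal',)]

Reason: Both get unique depts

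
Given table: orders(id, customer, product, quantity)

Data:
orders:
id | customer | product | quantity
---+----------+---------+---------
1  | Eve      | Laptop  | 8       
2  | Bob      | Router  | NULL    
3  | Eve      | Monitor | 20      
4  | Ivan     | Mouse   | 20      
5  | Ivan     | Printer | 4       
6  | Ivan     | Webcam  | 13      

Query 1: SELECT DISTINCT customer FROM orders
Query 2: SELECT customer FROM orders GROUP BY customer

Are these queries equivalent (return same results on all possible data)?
Yes, equivalent

Both queries return: [('Bob',), ('Eve',), ('Ivan',)]

Reason: Both get unique customers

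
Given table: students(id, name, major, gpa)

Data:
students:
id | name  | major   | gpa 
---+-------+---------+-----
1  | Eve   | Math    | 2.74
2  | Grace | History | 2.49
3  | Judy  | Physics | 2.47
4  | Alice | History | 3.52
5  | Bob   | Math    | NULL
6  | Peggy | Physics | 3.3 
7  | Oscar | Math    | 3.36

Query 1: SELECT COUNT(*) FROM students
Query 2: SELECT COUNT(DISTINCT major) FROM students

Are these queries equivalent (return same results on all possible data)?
No, not equivalent

Query 1 returns: [(7,)]
Query 2 returns: [(3,)]

Reason: COUNT(*) counts rows, COUNT(DISTINCT major) counts unique majors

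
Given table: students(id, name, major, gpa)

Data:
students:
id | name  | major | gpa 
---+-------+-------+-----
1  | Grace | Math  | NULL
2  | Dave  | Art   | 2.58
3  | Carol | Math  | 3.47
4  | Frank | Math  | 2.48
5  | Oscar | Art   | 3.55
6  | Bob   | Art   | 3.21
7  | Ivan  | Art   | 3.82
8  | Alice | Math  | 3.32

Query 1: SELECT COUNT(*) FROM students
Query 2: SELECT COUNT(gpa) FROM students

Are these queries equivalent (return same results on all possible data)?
No, not equivalent

Query 1 returns: [(8,)]
Query 2 returns: [(7,)]

Reason: COUNT(*) includes NULLs, COUNT(column) excludes them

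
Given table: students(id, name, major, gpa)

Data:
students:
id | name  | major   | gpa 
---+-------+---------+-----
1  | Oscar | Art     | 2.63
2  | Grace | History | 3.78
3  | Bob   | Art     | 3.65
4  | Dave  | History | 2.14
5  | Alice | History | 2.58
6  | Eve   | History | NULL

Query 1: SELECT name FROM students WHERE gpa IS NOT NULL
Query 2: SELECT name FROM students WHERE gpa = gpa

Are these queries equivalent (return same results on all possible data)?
Yes, equivalent

Both queries return: [('Alice',), ('Bob',), ('Dave',), ('Grace',), ('Oscar',)]

Reason: IS NOT NULL vs self-equality (both exclude NULLs)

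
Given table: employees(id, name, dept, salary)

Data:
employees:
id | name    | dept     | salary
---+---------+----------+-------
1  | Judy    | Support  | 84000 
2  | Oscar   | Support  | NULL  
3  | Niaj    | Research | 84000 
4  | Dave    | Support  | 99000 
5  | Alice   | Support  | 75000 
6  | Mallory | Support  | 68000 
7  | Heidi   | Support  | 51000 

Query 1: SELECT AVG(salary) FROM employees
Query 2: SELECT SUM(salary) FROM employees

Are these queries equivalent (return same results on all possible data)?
No, not equivalent

Query 1 returns: [(76833.33333333333,)]
Query 2 returns: [(461000,)]

Reason: AVG vs SUM give different aggregate values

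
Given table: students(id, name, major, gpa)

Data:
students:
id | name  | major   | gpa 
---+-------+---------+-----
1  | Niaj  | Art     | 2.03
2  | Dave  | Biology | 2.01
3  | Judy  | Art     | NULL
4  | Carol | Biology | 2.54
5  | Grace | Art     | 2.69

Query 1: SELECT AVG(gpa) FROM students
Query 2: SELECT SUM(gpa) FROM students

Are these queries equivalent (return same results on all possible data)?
No, not equivalent

Query 1 returns: [(2.3175,)]
Query 2 returns: [(9.27,)]

Reason: AVG vs SUM give different aggregate values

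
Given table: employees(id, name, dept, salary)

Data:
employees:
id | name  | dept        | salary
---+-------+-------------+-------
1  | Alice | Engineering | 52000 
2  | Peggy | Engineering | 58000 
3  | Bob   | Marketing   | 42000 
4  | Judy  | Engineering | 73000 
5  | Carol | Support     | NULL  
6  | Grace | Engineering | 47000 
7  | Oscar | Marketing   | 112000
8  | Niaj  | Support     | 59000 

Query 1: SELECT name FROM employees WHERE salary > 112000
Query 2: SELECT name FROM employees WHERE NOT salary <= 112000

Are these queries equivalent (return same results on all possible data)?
Yes, equivalent

Both queries return: []

Reason: Both filter salary > 112000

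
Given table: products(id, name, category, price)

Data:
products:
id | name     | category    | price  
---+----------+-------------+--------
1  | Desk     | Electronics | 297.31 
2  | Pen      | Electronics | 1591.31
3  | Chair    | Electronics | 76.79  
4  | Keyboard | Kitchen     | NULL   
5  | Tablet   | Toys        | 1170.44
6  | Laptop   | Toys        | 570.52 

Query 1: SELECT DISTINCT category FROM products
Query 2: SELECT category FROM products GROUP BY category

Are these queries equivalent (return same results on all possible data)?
Yes, equivalent

Both queries return: [('Electronics',), ('Kitchen',), ('Toys',)]

Reason: Both get unique categorys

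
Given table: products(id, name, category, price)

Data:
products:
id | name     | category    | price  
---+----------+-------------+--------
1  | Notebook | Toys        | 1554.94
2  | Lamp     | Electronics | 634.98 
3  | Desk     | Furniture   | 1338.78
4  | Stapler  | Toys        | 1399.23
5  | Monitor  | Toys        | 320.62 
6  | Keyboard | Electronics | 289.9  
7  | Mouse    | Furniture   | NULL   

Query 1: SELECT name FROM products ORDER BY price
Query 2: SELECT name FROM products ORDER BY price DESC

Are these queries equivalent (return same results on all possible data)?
No, not equivalent

Query 1 returns: [('Mouse',), ('Keyboard',), ('Monitor',), ('Lamp',), ('Desk',), ('Stapler',), ('Notebook',)]
Query 2 returns: [('Notebook',), ('Stapler',), ('Desk',), ('Lamp',), ('Monitor',), ('Keyboard',), ('Mouse',)]

Reason: ASC vs DESC gives opposite ordering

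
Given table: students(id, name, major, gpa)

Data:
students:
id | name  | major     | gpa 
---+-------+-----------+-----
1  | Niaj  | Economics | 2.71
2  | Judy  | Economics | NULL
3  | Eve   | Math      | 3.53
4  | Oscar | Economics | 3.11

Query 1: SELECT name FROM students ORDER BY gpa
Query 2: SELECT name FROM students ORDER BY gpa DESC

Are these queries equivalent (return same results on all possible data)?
No, not equivalent

Query 1 returns: [('Judy',), ('Niaj',), ('Oscar',), ('Eve',)]
Query 2 returns: [('Eve',), ('Oscar',), ('Niaj',), ('Judy',)]

Reason: ASC vs DESC gives opposite ordering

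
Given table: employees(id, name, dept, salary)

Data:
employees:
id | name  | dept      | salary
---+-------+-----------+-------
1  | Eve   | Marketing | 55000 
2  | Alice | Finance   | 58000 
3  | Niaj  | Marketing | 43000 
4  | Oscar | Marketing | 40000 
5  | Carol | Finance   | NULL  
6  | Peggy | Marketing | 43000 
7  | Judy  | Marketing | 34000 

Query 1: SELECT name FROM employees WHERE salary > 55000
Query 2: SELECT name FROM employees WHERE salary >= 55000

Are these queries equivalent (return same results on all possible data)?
No, not equivalent

Query 1 returns: [('Alice',)]
Query 2 returns: [('Eve',), ('Alice',)]

Reason: > vs >= gives different results when salary = 55000 exists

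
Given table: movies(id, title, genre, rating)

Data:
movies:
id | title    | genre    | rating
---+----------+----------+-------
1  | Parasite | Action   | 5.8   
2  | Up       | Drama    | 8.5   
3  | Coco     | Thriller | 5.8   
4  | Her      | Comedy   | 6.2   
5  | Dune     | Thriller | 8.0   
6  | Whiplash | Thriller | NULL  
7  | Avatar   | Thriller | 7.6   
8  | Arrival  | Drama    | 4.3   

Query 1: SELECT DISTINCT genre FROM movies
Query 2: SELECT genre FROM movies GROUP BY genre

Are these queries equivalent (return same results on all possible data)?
Yes, equivalent

Both queries return: [('Action',), ('Comedy',), ('Drama',), ('Thriller',)]

Reason: Both get unique genres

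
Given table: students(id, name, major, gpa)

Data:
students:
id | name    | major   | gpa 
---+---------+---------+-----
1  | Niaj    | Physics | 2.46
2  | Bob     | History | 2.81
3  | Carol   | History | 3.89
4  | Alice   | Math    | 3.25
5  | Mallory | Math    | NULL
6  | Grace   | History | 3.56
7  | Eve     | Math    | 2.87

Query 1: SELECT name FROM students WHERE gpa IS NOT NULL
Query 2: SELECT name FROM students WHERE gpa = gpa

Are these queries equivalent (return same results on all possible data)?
Yes, equivalent

Both queries return: [('Alice',), ('Bob',), ('Carol',), ('Eve',), ('Grace',), ('Niaj',)]

Reason: IS NOT NULL vs self-equality (both exclude NULLs)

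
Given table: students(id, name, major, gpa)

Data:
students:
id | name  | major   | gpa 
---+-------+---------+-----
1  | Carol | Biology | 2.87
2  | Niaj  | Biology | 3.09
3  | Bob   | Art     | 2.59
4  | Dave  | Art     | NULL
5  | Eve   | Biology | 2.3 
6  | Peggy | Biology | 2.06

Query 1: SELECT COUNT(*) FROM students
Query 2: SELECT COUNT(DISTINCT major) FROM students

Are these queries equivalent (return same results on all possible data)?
No, not equivalent

Query 1 returns: [(6,)]
Query 2 returns: [(2,)]

Reason: COUNT(*) counts rows, COUNT(DISTINCT major) counts unique majors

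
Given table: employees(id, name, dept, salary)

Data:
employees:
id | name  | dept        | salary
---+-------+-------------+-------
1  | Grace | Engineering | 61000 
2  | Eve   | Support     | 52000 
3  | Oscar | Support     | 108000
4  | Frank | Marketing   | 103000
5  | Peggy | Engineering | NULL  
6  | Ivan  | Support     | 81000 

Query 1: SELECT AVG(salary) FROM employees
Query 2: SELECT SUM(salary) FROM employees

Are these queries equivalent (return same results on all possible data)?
No, not equivalent

Query 1 returns: [(81000.0,)]
Query 2 returns: [(405000,)]

Reason: AVG vs SUM give different aggregate values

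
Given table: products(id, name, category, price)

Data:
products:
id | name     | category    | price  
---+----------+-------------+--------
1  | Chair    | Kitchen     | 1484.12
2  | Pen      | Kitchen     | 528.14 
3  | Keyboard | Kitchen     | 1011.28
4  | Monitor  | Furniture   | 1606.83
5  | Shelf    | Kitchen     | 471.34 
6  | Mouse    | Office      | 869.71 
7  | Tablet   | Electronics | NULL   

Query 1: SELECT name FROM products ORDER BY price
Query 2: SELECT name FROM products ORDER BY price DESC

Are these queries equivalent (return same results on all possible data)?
No, not equivalent

Query 1 returns: [('Tablet',), ('Shelf',), ('Pen',), ('Mouse',), ('Keyboard',), ('Chair',), ('Monitor',)]
Query 2 returns: [('Monitor',), ('Chair',), ('Keyboard',), ('Mouse',), ('Pen',), ('Shelf',), ('Tablet',)]

Reason: ASC vs DESC gives opposite ordering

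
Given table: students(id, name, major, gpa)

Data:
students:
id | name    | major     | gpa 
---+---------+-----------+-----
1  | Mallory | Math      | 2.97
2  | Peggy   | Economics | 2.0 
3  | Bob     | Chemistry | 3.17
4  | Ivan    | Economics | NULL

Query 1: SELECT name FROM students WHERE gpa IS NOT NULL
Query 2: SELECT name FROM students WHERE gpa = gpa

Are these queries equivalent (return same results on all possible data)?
Yes, equivalent

Both queries return: [('Bob',), ('Mallory',), ('Peggy',)]

Reason: IS NOT NULL vs self-equality (both exclude NULLs)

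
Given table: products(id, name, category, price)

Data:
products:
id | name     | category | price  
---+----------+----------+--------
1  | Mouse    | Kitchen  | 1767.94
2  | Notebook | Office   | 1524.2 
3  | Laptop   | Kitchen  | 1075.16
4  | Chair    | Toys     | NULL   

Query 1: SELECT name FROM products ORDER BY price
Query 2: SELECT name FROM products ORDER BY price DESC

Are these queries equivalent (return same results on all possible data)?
No, not equivalent

Query 1 returns: [('Chair',), ('Laptop',), ('Notebook',), ('Mouse',)]
Query 2 returns: [('Mouse',), ('Notebook',), ('Laptop',), ('Chair',)]

Reason: ASC vs DESC gives opposite ordering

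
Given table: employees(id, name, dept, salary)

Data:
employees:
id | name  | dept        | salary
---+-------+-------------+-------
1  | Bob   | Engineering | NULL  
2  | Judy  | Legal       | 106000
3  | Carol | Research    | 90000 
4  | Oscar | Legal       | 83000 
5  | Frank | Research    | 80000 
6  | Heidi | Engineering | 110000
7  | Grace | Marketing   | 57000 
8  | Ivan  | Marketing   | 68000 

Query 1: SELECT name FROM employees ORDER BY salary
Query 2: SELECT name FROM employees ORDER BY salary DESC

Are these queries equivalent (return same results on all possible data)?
No, not equivalent

Query 1 returns: [('Bob',), ('Grace',), ('Ivan',), ('Frank',), ('Oscar',), ('Carol',), ('Judy',), ('Heidi',)]
Query 2 returns: [('Heidi',), ('Judy',), ('Carol',), ('Oscar',), ('Frank',), ('Ivan',), ('Grace',), ('Bob',)]

Reason: ASC vs DESC gives opposite ordering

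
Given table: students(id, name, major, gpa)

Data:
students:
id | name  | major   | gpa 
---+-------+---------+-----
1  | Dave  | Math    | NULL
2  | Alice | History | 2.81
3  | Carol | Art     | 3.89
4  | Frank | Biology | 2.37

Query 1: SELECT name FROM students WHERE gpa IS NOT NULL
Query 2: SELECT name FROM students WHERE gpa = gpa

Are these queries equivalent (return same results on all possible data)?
Yes, equivalent

Both queries return: [('Alice',), ('Carol',), ('Frank',)]

Reason: IS NOT NULL vs self-equality (both exclude NULLs)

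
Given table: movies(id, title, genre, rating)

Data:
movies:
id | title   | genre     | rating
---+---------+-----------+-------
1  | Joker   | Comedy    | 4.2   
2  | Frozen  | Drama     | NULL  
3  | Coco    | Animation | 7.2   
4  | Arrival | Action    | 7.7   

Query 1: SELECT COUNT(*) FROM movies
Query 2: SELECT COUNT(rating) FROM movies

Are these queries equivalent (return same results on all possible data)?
No, not equivalent

Query 1 returns: [(4,)]
Query 2 returns: [(3,)]

Reason: COUNT(*) includes NULLs, COUNT(column) excludes them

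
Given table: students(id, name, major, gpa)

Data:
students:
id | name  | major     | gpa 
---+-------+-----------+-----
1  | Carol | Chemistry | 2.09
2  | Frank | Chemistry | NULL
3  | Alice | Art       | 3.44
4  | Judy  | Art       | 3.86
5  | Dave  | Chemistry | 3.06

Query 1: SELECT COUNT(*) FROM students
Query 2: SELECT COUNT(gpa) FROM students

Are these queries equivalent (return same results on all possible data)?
No, not equivalent

Query 1 returns: [(5,)]
Query 2 returns: [(4,)]

Reason: COUNT(*) includes NULLs, COUNT(column) excludes them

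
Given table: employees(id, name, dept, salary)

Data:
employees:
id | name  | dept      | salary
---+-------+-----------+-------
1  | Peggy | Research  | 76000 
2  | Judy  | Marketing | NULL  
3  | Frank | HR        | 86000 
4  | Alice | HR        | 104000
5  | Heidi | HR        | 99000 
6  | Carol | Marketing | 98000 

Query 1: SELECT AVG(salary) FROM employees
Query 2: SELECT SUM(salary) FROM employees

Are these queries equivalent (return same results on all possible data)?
No, not equivalent

Query 1 returns: [(92600.0,)]
Query 2 returns: [(463000,)]

Reason: AVG vs SUM give different aggregate values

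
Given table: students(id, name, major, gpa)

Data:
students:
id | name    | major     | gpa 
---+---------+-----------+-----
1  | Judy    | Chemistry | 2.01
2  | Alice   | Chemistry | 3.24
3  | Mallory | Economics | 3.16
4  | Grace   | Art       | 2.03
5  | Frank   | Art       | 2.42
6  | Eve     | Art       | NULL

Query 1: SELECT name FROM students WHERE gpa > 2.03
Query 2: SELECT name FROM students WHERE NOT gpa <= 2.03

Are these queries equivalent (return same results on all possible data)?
Yes, equivalent

Both queries return: [('Alice',), ('Frank',), ('Mallory',)]

Reason: Both filter gpa > 2.03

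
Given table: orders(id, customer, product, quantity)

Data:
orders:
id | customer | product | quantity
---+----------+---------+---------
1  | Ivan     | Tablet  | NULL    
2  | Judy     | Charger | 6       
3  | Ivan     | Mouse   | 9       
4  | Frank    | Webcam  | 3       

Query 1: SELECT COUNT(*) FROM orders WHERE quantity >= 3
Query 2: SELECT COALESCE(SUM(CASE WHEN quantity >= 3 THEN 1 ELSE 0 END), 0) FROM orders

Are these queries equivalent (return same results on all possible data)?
Yes, equivalent

Both queries return: [(3,)]

Reason: COUNT with WHERE vs conditional SUM (COALESCE handles empty-table NULL)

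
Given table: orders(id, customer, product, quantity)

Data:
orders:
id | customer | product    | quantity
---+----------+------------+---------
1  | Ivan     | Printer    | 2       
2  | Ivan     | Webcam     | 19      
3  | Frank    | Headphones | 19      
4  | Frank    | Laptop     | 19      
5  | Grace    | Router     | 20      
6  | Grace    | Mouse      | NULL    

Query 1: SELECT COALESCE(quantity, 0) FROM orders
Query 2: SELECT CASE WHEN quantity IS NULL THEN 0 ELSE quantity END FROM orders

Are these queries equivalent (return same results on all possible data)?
Yes, equivalent

Both queries return: [(0,), (2,), (19,), (19,), (19,), (20,)]

Reason: COALESCE vs CASE for NULL handling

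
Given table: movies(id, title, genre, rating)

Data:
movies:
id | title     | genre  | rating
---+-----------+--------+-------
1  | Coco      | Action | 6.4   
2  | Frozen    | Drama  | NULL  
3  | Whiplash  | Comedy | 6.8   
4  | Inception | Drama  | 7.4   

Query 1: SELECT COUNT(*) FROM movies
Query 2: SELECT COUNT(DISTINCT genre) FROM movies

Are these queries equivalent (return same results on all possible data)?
No, not equivalent

Query 1 returns: [(4,)]
Query 2 returns: [(3,)]

Reason: COUNT(*) counts rows, COUNT(DISTINCT genre) counts unique genres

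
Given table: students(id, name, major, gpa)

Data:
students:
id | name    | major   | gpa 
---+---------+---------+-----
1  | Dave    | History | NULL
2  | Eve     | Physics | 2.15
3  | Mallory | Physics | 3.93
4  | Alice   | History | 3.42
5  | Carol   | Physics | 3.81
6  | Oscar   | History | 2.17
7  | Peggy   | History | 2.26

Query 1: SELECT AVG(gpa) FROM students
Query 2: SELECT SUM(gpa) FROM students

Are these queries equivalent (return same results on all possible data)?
No, not equivalent

Query 1 returns: [(2.9566666666666666,)]
Query 2 returns: [(17.74,)]

Reason: AVG vs SUM give different aggregate values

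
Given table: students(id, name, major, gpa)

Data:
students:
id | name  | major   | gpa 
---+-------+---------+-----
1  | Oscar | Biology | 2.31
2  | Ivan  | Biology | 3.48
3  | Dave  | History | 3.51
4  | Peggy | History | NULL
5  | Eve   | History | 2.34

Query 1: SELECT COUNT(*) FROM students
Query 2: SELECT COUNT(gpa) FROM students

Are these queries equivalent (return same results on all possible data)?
No, not equivalent

Query 1 returns: [(5,)]
Query 2 returns: [(4,)]

Reason: COUNT(*) includes NULLs, COUNT(column) excludes them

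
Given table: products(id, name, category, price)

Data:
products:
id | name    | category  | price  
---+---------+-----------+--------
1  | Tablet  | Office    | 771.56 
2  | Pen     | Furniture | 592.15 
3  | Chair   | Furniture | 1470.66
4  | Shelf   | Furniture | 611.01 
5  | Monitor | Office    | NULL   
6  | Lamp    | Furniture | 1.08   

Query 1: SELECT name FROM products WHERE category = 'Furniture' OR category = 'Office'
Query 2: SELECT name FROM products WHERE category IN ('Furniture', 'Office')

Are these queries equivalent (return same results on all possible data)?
Yes, equivalent

Both queries return: [('Chair',), ('Lamp',), ('Monitor',), ('Pen',), ('Shelf',), ('Tablet',)]

Reason: OR vs IN are equivalent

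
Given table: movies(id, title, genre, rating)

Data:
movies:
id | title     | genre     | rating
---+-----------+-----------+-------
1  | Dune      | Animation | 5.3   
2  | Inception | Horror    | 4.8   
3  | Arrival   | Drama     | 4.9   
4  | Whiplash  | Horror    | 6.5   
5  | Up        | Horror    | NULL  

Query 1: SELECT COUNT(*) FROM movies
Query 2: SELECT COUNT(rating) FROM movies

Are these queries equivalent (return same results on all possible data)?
No, not equivalent

Query 1 returns: [(5,)]
Query 2 returns: [(4,)]

Reason: COUNT(*) includes NULLs, COUNT(column) excludes them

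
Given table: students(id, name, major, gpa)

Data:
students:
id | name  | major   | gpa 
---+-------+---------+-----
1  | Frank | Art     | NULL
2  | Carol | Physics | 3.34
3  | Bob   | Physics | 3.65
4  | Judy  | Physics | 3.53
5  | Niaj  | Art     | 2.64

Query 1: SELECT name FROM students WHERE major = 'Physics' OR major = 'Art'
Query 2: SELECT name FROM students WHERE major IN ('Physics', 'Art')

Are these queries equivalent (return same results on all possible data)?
Yes, equivalent

Both queries return: [('Bob',), ('Carol',), ('Frank',), ('Judy',), ('Niaj',)]

Reason: OR vs IN are equivalent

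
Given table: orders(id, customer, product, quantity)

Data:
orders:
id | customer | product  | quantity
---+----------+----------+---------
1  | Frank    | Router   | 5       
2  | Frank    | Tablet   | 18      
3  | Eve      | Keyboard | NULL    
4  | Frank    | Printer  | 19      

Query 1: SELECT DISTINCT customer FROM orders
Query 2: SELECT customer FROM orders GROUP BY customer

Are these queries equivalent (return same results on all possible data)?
Yes, equivalent

Both queries return: [('Eve',), ('Frank',)]

Reason: Both get unique customers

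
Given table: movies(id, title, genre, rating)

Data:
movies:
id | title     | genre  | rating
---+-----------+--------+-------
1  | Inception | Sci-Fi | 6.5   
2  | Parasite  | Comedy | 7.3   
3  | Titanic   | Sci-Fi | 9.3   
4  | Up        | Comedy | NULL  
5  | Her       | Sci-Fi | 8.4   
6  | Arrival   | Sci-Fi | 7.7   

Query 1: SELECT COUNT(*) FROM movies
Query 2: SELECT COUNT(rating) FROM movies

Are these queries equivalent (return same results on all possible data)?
No, not equivalent

Query 1 returns: [(6,)]
Query 2 returns: [(5,)]

Reason: COUNT(*) includes NULLs, COUNT(column) excludes them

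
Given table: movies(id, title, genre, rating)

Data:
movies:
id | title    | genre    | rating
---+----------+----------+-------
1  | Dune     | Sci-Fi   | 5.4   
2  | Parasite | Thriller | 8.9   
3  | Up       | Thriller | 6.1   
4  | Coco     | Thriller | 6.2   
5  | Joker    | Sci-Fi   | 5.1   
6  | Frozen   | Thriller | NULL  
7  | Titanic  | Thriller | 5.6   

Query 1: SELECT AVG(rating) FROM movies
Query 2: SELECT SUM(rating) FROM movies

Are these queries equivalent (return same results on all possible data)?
No, not equivalent

Query 1 returns: [(6.216666666666666,)]
Query 2 returns: [(37.3,)]

Reason: AVG vs SUM give different aggregate values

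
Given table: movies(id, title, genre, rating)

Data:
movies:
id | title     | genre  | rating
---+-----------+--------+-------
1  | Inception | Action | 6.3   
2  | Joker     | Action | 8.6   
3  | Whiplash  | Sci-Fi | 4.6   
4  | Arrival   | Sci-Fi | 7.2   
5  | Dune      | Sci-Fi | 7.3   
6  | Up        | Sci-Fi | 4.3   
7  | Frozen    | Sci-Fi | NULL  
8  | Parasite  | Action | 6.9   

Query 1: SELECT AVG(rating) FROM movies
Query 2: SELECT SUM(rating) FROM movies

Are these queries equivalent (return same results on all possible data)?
No, not equivalent

Query 1 returns: [(6.457142857142857,)]
Query 2 returns: [(45.2,)]

Reason: AVG vs SUM give different aggregate values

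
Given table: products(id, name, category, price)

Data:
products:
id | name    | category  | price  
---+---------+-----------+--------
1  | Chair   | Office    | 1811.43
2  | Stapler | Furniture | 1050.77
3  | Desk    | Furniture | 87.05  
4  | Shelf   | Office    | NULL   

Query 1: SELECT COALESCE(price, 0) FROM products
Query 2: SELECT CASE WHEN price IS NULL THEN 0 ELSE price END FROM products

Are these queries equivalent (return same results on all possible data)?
Yes, equivalent

Both queries return: [(0,), (87.05,), (1050.77,), (1811.43,)]

Reason: COALESCE vs CASE for NULL handling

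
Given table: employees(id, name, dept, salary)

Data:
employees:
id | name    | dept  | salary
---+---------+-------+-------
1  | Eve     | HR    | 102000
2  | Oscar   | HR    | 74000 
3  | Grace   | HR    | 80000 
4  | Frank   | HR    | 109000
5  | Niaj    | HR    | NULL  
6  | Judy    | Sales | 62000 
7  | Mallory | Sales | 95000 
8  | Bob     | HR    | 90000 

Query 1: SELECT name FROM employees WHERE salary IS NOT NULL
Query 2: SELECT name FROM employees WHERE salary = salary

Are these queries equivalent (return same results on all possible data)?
Yes, equivalent

Both queries return: [('Bob',), ('Eve',), ('Frank',), ('Grace',), ('Judy',), ('Mallory',), ('Oscar',)]

Reason: IS NOT NULL vs self-equality (both exclude NULLs)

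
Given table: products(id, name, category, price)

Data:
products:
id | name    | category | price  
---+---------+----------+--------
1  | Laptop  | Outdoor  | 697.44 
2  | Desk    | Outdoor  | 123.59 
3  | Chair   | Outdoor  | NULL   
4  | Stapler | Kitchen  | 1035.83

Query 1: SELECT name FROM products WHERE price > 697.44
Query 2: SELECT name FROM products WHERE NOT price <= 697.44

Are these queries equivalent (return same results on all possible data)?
Yes, equivalent

Both queries return: [('Stapler',)]

Reason: Both filter price > 697.44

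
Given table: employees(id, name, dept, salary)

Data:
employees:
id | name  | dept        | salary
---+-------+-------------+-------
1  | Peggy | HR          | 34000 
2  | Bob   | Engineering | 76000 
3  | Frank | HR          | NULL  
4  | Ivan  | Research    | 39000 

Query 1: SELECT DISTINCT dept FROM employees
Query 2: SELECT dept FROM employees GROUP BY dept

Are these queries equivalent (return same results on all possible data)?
Yes, equivalent

Both queries return: [('Engineering',), ('HR',), ('Research',)]

Reason: Both get unique depts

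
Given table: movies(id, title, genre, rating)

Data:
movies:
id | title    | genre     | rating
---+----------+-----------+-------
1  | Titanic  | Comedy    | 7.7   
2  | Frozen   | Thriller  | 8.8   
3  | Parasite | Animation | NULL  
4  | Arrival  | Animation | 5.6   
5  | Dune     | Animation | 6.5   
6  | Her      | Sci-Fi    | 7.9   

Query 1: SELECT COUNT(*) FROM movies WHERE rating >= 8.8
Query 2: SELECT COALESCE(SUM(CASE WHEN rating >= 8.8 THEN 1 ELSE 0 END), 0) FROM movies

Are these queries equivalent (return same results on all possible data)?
Yes, equivalent

Both queries return: [(1,)]

Reason: COUNT with WHERE vs conditional SUM (COALESCE handles empty-table NULL)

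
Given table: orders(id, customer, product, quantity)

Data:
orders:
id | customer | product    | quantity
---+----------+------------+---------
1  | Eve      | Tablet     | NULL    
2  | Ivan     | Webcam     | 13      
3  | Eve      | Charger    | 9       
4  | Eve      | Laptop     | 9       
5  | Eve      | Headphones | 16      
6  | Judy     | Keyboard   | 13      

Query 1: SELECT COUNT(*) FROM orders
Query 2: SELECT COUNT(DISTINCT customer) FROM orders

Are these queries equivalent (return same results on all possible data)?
No, not equivalent

Query 1 returns: [(6,)]
Query 2 returns: [(3,)]

Reason: COUNT(*) counts rows, COUNT(DISTINCT customer) counts unique customers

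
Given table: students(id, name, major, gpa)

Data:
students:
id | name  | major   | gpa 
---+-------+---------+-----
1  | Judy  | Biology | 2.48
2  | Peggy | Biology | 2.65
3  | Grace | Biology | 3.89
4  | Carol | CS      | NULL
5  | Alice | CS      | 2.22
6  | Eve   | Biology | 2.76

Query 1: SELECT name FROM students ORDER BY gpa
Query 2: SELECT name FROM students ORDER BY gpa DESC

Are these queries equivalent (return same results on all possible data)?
No, not equivalent

Query 1 returns: [('Carol',), ('Alice',), ('Judy',), ('Peggy',), ('Eve',), ('Grace',)]
Query 2 returns: [('Grace',), ('Eve',), ('Peggy',), ('Judy',), ('Alice',), ('Carol',)]

Reason: ASC vs DESC gives opposite ordering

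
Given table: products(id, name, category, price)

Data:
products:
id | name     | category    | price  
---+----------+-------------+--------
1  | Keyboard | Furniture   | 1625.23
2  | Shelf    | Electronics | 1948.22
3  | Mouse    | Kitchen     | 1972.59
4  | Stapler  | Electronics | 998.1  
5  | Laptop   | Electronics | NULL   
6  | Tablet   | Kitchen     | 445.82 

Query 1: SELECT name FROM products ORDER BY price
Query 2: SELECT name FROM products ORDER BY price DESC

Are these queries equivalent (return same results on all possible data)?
No, not equivalent

Query 1 returns: [('Laptop',), ('Tablet',), ('Stapler',), ('Keyboard',), ('Shelf',), ('Mouse',)]
Query 2 returns: [('Mouse',), ('Shelf',), ('Keyboard',), ('Stapler',), ('Tablet',), ('Laptop',)]

Reason: ASC vs DESC gives opposite ordering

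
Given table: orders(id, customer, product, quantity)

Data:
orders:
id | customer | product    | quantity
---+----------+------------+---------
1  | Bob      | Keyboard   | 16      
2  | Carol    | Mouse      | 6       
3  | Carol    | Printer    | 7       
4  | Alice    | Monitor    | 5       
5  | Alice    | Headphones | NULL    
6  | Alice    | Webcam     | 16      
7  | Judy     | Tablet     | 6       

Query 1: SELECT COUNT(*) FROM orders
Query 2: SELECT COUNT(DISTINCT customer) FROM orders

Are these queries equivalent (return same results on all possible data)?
No, not equivalent

Query 1 returns: [(7,)]
Query 2 returns: [(4,)]

Reason: COUNT(*) counts rows, COUNT(DISTINCT customer) counts unique customers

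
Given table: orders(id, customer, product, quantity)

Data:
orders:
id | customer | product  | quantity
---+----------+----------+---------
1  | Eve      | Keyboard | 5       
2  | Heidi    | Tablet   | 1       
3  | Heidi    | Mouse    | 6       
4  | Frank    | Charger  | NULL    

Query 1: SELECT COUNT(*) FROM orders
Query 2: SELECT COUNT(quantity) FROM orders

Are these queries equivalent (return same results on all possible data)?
No, not equivalent

Query 1 returns: [(4,)]
Query 2 returns: [(3,)]

Reason: COUNT(*) includes NULLs, COUNT(column) excludes them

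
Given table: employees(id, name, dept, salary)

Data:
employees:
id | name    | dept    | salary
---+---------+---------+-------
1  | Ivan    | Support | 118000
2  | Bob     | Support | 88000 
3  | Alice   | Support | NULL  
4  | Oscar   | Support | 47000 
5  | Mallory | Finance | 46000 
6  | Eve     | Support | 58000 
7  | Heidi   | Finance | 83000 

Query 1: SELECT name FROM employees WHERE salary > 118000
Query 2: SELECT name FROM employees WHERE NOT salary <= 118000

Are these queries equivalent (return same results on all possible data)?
Yes, equivalent

Both queries return: []

Reason: Both filter salary > 118000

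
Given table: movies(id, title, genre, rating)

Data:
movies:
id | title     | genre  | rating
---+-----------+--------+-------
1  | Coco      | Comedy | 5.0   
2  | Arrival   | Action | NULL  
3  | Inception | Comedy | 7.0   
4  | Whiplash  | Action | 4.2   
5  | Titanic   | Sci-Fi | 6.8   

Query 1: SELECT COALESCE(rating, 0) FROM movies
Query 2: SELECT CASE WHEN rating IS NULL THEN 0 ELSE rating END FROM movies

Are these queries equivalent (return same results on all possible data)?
Yes, equivalent

Both queries return: [(0,), (4.2,), (5.0,), (6.8,), (7.0,)]

Reason: COALESCE vs CASE for NULL handling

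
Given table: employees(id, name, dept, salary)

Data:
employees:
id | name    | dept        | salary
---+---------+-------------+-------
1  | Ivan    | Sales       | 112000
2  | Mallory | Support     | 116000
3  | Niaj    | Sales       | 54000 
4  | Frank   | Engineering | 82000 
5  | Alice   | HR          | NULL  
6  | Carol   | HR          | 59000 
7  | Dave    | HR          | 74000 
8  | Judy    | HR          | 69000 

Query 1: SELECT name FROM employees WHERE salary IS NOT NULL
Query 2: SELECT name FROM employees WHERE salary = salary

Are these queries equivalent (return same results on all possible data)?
Yes, equivalent

Both queries return: [('Carol',), ('Dave',), ('Frank',), ('Ivan',), ('Judy',), ('Mallory',), ('Niaj',)]

Reason: IS NOT NULL vs self-equality (both exclude NULLs)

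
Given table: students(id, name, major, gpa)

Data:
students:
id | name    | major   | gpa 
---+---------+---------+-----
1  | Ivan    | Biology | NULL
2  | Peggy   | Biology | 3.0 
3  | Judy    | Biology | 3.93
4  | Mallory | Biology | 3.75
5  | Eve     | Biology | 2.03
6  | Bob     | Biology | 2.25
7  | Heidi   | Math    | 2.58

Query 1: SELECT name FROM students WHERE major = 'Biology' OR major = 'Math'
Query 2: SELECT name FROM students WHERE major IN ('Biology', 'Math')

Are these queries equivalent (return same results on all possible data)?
Yes, equivalent

Both queries return: [('Bob',), ('Eve',), ('Heidi',), ('Ivan',), ('Judy',), ('Mallory',), ('Peggy',)]

Reason: OR vs IN are equivalent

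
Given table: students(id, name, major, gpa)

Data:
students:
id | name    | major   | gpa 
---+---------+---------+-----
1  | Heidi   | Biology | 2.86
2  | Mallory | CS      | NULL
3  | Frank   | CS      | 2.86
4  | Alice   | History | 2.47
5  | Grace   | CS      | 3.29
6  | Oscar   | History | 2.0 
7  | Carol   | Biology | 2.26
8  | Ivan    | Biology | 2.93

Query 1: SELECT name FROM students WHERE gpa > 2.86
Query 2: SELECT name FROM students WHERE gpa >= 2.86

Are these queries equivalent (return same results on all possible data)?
No, not equivalent

Query 1 returns: [('Grace',), ('Ivan',)]
Query 2 returns: [('Heidi',), ('Frank',), ('Grace',), ('Ivan',)]

Reason: > vs >= gives different results when gpa = 2.86 exists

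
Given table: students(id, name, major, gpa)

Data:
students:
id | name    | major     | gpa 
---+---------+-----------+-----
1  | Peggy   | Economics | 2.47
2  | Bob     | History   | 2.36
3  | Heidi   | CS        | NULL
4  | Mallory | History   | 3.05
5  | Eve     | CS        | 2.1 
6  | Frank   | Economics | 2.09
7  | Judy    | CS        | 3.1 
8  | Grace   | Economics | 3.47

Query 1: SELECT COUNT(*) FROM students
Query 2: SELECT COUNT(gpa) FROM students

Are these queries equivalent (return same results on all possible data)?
No, not equivalent

Query 1 returns: [(8,)]
Query 2 returns: [(7,)]

Reason: COUNT(*) includes NULLs, COUNT(column) excludes them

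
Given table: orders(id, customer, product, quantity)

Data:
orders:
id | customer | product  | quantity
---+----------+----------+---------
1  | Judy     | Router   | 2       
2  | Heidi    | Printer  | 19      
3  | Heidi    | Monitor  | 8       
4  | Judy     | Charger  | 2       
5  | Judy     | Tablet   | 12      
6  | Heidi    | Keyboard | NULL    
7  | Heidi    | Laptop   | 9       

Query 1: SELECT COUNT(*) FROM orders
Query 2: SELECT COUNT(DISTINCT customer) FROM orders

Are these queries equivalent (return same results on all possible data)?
No, not equivalent

Query 1 returns: [(7,)]
Query 2 returns: [(2,)]

Reason: COUNT(*) counts rows, COUNT(DISTINCT customer) counts unique customers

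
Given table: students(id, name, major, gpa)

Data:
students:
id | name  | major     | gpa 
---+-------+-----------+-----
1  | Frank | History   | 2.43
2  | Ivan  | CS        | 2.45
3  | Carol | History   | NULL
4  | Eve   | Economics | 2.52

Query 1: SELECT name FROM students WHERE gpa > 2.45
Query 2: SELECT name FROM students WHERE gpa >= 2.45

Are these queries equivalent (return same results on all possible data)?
No, not equivalent

Query 1 returns: [('Eve',)]
Query 2 returns: [('Ivan',), ('Eve',)]

Reason: > vs >= gives different results when gpa = 2.45 exists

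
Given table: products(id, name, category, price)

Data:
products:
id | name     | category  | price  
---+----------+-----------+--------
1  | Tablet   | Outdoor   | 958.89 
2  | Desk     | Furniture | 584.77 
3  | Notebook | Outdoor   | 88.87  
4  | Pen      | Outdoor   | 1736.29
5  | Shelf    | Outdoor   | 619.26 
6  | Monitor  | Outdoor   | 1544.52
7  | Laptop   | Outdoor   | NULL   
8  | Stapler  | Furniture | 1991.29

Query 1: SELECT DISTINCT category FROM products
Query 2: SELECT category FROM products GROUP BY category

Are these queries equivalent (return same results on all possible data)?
Yes, equivalent

Both queries return: [('Furniture',), ('Outdoor',)]

Reason: Both get unique categorys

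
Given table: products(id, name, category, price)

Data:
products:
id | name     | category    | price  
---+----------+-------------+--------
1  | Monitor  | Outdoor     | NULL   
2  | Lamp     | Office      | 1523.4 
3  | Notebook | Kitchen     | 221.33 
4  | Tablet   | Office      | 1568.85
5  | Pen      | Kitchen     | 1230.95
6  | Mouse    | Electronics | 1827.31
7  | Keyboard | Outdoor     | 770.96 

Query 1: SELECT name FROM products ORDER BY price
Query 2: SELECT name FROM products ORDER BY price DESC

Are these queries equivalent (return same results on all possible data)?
No, not equivalent

Query 1 returns: [('Monitor',), ('Notebook',), ('Keyboard',), ('Pen',), ('Lamp',), ('Tablet',), ('Mouse',)]
Query 2 returns: [('Mouse',), ('Tablet',), ('Lamp',), ('Pen',), ('Keyboard',), ('Notebook',), ('Monitor',)]

Reason: ASC vs DESC gives opposite ordering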